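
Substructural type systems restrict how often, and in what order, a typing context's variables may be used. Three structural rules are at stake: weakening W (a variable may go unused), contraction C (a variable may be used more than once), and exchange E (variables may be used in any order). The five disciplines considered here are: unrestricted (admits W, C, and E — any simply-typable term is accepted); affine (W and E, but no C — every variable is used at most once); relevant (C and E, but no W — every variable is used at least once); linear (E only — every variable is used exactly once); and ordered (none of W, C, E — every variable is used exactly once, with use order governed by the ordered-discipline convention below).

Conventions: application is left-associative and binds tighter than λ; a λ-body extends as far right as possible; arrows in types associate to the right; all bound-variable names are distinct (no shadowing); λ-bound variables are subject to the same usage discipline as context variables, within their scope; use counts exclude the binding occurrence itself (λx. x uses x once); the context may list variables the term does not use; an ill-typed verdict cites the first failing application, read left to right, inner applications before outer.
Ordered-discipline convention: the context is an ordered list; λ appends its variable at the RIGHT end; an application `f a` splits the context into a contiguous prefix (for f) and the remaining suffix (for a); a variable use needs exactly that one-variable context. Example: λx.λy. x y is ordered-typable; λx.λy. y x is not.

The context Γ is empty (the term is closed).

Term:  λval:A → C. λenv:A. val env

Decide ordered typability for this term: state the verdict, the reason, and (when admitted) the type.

yes — single-use (val, env), ordered derivation ok; term : (A → C) → A → C
counts: val [bound]=1, env [bound]=1
uses in reading order: val, env
typing: ✓ — (A → C) → A → C
summary: ordered ✓; linear ✓; affine ✓; relevant ✓; unrestricted ✓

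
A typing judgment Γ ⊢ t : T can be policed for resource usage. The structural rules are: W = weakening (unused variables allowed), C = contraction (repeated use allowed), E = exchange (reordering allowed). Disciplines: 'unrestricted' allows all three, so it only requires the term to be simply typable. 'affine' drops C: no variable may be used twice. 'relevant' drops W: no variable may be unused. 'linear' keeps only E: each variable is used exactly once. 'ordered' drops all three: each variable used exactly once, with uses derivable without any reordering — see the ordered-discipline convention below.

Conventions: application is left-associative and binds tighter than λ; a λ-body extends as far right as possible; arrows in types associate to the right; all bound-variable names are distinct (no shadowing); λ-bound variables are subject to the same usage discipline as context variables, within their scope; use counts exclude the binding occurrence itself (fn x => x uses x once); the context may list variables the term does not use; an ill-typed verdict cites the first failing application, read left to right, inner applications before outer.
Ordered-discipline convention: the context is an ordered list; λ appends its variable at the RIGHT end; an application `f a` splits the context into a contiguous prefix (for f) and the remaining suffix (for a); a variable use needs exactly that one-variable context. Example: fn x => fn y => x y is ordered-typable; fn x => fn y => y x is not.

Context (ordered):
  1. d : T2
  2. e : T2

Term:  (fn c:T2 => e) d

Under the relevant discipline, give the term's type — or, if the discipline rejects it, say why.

not well-typed under relevant — unused: c — weakening required
counts: d=1; e=1; c [bound]=0
uses in reading order: e, d
typing: ✓ — T2
summary: ordered ✗ | linear ✗ | affine ✓ | relevant ✗ | unrestricted ✓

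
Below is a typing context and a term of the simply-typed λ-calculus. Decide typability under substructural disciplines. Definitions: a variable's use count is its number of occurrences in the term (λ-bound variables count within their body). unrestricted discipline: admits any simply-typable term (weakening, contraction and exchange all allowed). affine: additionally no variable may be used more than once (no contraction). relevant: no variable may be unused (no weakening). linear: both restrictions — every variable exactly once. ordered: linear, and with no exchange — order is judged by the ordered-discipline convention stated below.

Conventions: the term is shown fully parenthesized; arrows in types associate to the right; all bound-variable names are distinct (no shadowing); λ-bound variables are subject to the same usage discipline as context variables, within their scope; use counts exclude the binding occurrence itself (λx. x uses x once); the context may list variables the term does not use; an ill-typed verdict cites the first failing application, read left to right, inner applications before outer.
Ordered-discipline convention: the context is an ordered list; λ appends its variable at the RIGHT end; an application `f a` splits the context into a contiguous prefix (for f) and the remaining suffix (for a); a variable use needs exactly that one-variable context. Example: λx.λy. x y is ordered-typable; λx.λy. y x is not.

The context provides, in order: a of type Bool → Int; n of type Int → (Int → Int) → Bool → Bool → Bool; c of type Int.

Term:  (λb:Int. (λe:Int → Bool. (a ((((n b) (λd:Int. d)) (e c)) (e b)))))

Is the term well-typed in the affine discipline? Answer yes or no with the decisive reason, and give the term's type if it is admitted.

no — needs contraction — b ×2, e ×2
counts: a: 1, n: 1, c: 1, b (λ-bound): 2, e (λ-bound): 2, d (λ-bound): 1
order of uses: a, n, b, d, e, c, e, b
typing: ✓ — Int → (Int → Bool) → Int
all disciplines: ordered ✗, linear ✗, affine ✗, relevant ✓, unrestricted ✓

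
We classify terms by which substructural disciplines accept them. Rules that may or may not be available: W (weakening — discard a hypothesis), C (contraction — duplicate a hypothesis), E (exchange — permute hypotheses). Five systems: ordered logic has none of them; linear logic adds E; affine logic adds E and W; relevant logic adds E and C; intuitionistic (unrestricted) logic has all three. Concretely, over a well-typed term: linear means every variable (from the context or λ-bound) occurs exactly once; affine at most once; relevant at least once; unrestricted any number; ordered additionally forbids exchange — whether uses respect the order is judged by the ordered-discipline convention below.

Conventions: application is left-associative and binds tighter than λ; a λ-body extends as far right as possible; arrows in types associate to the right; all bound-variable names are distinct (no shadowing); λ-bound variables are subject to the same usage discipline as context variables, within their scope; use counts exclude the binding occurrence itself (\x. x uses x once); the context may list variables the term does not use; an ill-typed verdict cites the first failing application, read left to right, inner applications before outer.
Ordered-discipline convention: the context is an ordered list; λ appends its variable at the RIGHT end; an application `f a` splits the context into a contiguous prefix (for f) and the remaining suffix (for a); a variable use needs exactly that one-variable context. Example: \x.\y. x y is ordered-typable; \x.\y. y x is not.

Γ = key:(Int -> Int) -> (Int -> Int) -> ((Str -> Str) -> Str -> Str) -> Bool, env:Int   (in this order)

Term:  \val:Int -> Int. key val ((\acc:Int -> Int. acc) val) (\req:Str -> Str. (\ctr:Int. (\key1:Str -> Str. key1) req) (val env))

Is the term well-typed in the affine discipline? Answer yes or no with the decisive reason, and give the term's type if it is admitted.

no — val ×3 used more than once (contraction)
use counts: key ×1, env ×1, val [bound] ×3, acc [bound] ×1, req [bound] ×1, ctr [bound] ×0, key1 [bound] ×1
uses in reading order: key, val, acc, val, key1, req, val, env
typing: well-typed at (Int -> Int) -> Bool
all disciplines: ordered ✗ · linear ✗ · affine ✗ · relevant ✗ · unrestricted ✓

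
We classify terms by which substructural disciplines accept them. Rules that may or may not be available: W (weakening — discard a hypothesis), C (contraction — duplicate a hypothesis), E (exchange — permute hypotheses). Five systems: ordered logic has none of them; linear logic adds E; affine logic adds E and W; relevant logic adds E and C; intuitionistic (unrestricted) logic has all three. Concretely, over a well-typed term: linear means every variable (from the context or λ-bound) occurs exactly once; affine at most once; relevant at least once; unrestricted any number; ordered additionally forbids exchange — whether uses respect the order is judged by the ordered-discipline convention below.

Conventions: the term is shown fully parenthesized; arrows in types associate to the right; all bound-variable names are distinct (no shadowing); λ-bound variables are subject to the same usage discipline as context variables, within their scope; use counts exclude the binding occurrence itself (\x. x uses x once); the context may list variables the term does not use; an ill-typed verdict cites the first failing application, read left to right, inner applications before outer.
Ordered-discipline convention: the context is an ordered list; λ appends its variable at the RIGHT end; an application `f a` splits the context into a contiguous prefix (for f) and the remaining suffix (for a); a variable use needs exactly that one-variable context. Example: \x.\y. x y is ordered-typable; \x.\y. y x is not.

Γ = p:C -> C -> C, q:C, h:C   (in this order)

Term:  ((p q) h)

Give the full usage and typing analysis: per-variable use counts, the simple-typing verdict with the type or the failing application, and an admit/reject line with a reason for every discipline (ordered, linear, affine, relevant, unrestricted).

usage: p ×1, q ×1, h ×1
left-to-right use order: p, q, h
typing: well-typed — term : C
ordered ✓ (single-use (p, q, h), ordered derivation ok)
linear ✓ (p, q, h: one use apiece)
affine ✓ (p, q, h: no repeats, contraction unneeded)
relevant ✓ (every one of p, q, h appears)
unrestricted ✓ (well-typed at C; no restrictions here)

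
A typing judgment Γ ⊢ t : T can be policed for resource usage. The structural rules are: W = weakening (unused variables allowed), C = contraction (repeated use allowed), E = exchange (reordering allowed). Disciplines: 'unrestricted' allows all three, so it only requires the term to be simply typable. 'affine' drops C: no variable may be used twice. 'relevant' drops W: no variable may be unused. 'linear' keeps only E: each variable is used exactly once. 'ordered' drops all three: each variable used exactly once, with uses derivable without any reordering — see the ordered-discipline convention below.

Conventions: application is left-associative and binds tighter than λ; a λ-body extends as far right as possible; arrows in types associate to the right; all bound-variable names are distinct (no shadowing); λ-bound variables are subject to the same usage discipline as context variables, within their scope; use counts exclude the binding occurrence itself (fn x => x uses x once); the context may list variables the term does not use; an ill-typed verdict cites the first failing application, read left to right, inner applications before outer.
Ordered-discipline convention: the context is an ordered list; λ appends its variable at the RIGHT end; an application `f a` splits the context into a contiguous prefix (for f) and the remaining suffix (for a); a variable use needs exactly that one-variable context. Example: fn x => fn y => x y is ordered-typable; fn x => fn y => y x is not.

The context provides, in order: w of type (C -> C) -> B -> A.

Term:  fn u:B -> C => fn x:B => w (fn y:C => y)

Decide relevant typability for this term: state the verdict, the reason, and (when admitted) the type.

no — u, x left unused
use counts: w=1; u [bound]=0; x [bound]=0; y [bound]=1
order of uses: w, y
typing: well-typed at (B -> C) -> B -> B -> A
all disciplines: ordered ✗ | linear ✗ | affine ✓ | relevant ✗ | unrestricted ✓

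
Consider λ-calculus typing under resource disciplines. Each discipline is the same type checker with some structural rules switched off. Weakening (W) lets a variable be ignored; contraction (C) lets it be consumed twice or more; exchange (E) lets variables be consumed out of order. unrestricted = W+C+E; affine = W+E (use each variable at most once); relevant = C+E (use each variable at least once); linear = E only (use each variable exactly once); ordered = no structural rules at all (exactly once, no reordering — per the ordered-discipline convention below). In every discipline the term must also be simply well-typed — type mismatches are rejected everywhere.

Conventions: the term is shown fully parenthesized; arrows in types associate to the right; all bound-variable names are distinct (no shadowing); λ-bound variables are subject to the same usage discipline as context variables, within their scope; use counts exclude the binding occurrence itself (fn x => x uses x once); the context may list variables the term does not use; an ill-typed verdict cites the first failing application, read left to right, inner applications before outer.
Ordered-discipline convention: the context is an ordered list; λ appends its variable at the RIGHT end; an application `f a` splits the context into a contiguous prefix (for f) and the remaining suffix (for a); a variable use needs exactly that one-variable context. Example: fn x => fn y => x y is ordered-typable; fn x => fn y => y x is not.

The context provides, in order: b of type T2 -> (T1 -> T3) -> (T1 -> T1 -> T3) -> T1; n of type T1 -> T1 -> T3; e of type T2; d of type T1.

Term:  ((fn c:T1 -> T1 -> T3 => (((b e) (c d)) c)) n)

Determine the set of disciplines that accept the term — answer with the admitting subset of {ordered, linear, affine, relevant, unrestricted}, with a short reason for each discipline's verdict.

admitted by: relevant, unrestricted
counts: b: 1×; n: 1×; e: 1×; d: 1×; c (bound): 2×
uses in reading order: b, e, c, d, c, n
typing: well-typed — term : T1
ordered: ✗, repeated use of c ×2
linear: ✗, repeated use of c ×2
affine: ✗, repeated use of c ×2
relevant: ✓, none of b, n, e, d, c goes unused
unrestricted: ✓, type-checks (T1) and nothing is barred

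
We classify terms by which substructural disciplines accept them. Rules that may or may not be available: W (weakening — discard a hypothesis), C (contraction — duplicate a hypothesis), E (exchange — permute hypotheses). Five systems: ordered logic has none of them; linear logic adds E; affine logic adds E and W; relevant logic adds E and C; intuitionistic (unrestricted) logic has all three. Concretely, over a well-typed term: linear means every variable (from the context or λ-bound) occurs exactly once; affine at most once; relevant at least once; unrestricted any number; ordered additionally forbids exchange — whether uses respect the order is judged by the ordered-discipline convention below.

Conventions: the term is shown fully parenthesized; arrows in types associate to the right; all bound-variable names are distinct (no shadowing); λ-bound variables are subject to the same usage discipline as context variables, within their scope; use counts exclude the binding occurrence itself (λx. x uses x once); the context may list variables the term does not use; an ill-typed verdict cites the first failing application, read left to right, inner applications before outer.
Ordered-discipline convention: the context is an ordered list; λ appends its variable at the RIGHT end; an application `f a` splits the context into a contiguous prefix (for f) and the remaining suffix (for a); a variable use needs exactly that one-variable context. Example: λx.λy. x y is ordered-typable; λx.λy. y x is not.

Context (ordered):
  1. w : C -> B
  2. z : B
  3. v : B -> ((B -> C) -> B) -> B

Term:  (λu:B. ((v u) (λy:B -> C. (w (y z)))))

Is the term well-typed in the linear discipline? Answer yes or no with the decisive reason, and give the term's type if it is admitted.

yes — each of w, z, v, u, y used exactly once; term : B -> B
use counts: w: 1×, z: 1×, v: 1×, u (λ-bound): 1×, y (λ-bound): 1×
order of uses: v, u, w, y, z
typing: well-typed at B -> B
summary: ordered ✗ | linear ✓ | affine ✓ | relevant ✓ | unrestricted ✓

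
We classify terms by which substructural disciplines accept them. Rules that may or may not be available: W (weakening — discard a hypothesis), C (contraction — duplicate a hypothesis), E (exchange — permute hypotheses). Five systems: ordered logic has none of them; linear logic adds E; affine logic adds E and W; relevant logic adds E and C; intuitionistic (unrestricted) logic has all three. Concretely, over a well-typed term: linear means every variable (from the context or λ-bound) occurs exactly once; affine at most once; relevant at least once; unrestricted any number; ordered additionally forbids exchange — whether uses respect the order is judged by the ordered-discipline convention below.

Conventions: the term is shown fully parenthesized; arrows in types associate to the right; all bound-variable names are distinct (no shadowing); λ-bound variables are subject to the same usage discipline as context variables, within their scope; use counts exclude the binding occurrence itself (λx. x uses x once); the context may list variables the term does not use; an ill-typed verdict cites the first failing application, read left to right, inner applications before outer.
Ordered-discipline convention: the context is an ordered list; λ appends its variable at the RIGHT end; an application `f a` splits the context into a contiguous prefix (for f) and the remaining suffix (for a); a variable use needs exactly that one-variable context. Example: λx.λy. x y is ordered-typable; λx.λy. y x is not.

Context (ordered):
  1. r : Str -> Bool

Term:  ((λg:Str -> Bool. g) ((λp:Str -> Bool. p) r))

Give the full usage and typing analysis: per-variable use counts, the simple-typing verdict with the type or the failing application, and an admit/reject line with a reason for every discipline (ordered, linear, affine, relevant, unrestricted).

variable uses: r=1; g (bound)=1; p (bound)=1
use order (left to right): g, p, r
typing: well-typed at Str -> Bool
ordered ✓ (r, g, p once each; derivable with no W/C/E)
linear ✓ (single use per variable (r, g, p))
affine ✓ (none of r, g, p used more than once)
relevant ✓ (every one of r, g, p appears)
unrestricted ✓ (typability at Str -> Bool is all that's needed)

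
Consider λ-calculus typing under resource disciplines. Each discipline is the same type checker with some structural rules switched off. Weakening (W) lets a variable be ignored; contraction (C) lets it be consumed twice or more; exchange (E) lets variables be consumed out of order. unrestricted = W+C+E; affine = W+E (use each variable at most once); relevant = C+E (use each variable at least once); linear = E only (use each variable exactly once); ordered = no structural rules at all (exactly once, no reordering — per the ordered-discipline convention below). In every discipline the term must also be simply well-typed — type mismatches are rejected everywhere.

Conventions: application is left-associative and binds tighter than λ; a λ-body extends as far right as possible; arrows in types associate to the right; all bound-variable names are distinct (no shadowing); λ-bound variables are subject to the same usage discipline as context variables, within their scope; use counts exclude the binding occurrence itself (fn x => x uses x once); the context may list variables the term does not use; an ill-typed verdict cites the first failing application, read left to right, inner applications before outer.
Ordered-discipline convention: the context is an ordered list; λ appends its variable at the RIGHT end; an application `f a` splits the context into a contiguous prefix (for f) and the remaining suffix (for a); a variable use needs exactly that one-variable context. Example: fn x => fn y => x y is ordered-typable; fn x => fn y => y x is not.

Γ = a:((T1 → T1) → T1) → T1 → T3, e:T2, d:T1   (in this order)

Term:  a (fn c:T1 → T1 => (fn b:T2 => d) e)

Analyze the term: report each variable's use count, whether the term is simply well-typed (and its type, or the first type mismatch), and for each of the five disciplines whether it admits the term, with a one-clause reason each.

variable uses: a=1; e=1; d=1; c (bound)=0; b (bound)=0
left-to-right use order: a, d, e
typing: the term checks, with type T1 → T3
ordered: ✗, c, b never used (weakening)
linear: ✗, c, b never used (weakening)
affine: ✓, a, e, d, c, b: no repeats, contraction unneeded
relevant: ✗, c, b never used (weakening)
unrestricted: ✓, type-checks (T1 → T3) and nothing is barred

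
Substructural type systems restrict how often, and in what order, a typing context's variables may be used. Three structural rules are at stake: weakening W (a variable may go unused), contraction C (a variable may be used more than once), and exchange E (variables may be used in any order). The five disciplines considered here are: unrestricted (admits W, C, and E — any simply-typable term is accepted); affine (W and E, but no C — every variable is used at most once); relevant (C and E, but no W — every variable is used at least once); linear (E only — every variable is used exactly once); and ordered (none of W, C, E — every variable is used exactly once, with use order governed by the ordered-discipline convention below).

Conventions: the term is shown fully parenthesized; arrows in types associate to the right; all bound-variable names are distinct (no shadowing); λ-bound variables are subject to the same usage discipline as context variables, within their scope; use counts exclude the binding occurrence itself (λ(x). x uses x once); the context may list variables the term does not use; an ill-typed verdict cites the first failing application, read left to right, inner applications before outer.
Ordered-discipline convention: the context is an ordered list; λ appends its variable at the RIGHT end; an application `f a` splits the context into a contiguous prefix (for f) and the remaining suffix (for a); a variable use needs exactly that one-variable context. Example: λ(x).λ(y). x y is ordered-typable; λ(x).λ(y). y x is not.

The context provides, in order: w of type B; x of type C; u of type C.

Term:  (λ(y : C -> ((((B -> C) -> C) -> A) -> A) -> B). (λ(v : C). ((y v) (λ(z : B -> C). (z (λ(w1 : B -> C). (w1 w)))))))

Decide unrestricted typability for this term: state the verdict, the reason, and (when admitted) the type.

no — a type mismatch blocks all five
usage: w: 1×, x: 0×, u: 0×, y (λ-bound): 1×, v (λ-bound): 1×, z (λ-bound): 1×, w1 (λ-bound): 1×
left-to-right use order: y, v, z, w1, w
typing: ill-typed: an application expects B but receives (B -> C) -> C
per-discipline verdicts: ordered ✗, linear ✗, affine ✗, relevant ✗, unrestricted ✗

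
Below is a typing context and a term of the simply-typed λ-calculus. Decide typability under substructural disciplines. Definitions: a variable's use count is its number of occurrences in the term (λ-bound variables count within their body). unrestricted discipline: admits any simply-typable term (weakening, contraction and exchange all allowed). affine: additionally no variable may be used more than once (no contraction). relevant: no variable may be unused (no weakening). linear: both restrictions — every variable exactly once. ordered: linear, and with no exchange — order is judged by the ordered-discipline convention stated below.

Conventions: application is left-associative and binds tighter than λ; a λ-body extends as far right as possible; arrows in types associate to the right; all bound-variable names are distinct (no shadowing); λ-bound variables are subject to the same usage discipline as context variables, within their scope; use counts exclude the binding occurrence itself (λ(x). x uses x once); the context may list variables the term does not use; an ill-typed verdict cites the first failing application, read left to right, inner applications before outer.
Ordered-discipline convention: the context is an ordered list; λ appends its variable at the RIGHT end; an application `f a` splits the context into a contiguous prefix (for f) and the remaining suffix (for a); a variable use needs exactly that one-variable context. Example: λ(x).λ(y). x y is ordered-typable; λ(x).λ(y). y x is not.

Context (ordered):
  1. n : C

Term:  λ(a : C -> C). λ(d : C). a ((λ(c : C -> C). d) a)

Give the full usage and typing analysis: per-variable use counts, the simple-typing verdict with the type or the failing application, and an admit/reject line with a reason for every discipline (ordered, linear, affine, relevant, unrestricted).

variable uses: n: 0; a [bound]: 2; d [bound]: 1; c [bound]: 0
uses in reading order: a, d, a
typing: well-typed at (C -> C) -> C -> C
ordered ✗ (repeated use of a ×2; needs weakening: n, c unused)
linear ✗ (repeated use of a ×2; needs weakening: n, c unused)
affine ✗ (repeated use of a ×2)
relevant ✗ (needs weakening: n, c unused)
unrestricted ✓ (type-checks ((C -> C) -> C -> C) and nothing is barred)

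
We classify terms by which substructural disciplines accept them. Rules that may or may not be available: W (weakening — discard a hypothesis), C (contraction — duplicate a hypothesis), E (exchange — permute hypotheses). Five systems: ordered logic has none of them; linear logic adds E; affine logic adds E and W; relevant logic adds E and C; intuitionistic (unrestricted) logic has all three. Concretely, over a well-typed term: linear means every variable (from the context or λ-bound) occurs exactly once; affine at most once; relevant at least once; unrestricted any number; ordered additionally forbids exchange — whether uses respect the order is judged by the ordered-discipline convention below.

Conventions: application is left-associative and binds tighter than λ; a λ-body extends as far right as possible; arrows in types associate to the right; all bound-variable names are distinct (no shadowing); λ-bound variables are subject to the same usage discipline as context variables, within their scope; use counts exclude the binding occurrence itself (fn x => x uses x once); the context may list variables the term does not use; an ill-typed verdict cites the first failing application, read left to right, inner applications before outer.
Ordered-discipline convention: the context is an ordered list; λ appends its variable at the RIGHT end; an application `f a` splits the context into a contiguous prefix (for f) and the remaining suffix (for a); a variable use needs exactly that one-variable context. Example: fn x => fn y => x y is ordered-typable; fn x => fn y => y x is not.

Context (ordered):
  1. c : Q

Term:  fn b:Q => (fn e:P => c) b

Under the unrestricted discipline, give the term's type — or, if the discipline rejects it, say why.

not well-typed under unrestricted — not simply typable
use counts: c=1, b (λ-bound)=1, e (λ-bound)=0
use order (left to right): c, b
typing: ill-typed: a function awaiting P gets Q
summary: ordered ✗ | linear ✗ | affine ✗ | relevant ✗ | unrestricted ✗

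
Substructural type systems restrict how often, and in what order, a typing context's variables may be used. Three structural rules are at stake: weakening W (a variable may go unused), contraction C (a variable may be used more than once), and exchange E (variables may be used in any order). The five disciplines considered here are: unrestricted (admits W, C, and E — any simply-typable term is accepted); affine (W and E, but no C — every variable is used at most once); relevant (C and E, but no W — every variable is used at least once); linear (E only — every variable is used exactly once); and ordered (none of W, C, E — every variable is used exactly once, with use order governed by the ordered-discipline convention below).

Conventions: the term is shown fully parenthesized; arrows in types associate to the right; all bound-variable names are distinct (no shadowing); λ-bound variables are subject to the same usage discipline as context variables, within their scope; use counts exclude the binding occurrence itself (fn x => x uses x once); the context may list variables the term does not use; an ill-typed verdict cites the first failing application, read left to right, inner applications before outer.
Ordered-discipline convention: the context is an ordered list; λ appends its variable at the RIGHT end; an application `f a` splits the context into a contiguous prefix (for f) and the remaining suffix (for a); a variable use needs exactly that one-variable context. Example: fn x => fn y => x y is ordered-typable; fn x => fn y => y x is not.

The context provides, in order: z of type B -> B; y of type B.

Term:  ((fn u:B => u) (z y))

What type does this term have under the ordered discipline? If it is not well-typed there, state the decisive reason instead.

term : B
counts: z: 1×; y: 1×; u (bound): 1×
uses in reading order: u, z, y
typing: well-typed at B
all disciplines: ordered ✓ · linear ✓ · affine ✓ · relevant ✓ · unrestricted ✓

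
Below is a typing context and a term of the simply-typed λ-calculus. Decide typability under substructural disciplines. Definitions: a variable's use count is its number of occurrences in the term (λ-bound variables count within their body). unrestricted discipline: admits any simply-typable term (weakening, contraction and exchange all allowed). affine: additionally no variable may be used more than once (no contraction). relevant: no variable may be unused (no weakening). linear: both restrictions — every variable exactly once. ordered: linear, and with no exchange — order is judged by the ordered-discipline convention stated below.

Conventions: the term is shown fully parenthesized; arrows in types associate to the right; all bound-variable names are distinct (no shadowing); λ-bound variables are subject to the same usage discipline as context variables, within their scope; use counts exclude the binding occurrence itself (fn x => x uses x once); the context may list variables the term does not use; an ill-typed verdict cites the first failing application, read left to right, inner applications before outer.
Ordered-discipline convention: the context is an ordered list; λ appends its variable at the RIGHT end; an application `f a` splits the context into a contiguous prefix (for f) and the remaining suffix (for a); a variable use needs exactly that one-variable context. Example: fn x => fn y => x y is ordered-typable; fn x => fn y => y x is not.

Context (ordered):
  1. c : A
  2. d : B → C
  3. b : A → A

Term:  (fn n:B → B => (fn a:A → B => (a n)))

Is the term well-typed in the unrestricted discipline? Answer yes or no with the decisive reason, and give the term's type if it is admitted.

no — a type mismatch blocks all five
variable uses: c=0, d=0, b=0, n [bound]=1, a [bound]=1
left-to-right use order: a, n
typing: ill-typed: an application expects A but receives B → B
all disciplines: ordered ✗; linear ✗; affine ✗; relevant ✗; unrestricted ✗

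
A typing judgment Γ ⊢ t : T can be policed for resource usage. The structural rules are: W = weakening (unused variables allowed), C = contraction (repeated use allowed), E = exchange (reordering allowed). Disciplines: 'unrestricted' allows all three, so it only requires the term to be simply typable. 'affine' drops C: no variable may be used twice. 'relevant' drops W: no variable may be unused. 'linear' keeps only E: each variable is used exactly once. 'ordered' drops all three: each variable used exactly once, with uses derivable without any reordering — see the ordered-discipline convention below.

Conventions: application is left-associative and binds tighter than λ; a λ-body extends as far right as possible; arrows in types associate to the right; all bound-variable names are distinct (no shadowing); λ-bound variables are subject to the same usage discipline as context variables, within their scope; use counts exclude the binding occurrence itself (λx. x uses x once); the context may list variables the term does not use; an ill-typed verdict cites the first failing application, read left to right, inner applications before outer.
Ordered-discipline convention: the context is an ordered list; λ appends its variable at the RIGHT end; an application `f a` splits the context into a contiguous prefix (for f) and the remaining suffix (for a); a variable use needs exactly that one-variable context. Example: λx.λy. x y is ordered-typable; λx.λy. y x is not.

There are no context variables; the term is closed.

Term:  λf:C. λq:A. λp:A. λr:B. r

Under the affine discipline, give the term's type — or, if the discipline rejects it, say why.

term : C -> A -> A -> B -> B
usage: f (bound)=0; q (bound)=0; p (bound)=0; r (bound)=1
order of uses: r
typing: the term checks, with type C -> A -> A -> B -> B
all disciplines: ordered ✗ | linear ✗ | affine ✓ | relevant ✗ | unrestricted ✓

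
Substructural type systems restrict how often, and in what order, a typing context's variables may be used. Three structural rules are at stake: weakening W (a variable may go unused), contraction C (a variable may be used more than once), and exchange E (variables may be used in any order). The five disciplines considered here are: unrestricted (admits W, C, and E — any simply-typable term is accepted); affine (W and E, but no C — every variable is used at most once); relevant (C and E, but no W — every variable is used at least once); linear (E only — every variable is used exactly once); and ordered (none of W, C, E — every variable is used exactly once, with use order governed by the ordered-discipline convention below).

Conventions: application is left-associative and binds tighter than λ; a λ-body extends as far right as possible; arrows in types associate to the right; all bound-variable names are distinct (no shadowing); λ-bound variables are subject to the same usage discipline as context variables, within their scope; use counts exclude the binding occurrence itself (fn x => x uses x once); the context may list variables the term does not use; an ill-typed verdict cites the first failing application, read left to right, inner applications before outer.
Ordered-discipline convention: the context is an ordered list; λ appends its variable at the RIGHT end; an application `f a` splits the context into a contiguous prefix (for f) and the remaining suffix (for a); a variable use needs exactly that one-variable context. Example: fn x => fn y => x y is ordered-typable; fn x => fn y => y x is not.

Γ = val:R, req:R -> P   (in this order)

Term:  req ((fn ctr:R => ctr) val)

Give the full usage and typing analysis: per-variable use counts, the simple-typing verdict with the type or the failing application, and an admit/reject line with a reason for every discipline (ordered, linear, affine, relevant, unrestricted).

variable uses: val: 1×; req: 1×; ctr [bound]: 1×
uses in reading order: req, ctr, val
typing: well-typed at P
ordered ✗ (needs exchange: uses follow req, ctr, val)
linear ✓ (exactly-once usage across val, req, ctr)
affine ✓ (none of val, req, ctr used more than once)
relevant ✓ (every one of val, req, ctr appears)
unrestricted ✓ (well-typed at P; no restrictions here)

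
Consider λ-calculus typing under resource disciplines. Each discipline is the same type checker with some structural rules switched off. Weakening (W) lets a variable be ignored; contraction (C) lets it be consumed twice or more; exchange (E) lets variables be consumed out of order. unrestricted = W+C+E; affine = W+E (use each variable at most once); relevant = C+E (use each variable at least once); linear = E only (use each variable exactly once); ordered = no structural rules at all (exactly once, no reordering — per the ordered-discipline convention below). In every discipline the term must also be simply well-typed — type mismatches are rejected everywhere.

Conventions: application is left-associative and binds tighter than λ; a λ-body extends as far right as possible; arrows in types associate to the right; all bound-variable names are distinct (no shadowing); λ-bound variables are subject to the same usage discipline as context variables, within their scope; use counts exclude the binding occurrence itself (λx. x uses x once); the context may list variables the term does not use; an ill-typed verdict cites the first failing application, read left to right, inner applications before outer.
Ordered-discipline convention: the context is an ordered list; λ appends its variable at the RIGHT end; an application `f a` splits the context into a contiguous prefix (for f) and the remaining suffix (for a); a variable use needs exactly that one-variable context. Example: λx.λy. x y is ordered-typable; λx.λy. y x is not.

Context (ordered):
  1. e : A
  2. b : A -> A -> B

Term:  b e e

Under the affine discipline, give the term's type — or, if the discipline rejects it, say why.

not well-typed under affine — repeated use of e ×2
usage: e: 2; b: 1
uses in reading order: b, e, e
typing: well-typed at B
per-discipline verdicts: ordered ✗ | linear ✗ | affine ✗ | relevant ✓ | unrestricted ✓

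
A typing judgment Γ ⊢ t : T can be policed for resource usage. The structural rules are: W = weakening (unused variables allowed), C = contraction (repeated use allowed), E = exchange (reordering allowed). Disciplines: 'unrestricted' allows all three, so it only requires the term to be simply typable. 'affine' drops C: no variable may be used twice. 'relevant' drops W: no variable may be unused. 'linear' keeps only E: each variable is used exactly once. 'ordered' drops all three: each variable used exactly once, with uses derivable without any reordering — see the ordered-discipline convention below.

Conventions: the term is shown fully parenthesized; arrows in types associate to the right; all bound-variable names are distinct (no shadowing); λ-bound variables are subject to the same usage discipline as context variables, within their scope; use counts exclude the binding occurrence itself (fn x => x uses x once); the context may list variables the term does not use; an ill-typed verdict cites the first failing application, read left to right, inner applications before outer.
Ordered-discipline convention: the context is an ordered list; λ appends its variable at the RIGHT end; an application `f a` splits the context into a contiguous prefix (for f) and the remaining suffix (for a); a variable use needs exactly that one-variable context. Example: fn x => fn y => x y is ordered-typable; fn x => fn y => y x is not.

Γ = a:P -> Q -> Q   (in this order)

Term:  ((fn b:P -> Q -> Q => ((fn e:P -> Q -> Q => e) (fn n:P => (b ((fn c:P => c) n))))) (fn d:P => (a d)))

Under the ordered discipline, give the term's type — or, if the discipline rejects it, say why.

term : P -> Q -> Q
variable uses: a: 1, b [bound]: 1, e [bound]: 1, n [bound]: 1, c [bound]: 1, d [bound]: 1
order of uses: e, b, c, n, a, d
typing: well-typed at P -> Q -> Q
summary: ordered ✓; linear ✓; affine ✓; relevant ✓; unrestricted ✓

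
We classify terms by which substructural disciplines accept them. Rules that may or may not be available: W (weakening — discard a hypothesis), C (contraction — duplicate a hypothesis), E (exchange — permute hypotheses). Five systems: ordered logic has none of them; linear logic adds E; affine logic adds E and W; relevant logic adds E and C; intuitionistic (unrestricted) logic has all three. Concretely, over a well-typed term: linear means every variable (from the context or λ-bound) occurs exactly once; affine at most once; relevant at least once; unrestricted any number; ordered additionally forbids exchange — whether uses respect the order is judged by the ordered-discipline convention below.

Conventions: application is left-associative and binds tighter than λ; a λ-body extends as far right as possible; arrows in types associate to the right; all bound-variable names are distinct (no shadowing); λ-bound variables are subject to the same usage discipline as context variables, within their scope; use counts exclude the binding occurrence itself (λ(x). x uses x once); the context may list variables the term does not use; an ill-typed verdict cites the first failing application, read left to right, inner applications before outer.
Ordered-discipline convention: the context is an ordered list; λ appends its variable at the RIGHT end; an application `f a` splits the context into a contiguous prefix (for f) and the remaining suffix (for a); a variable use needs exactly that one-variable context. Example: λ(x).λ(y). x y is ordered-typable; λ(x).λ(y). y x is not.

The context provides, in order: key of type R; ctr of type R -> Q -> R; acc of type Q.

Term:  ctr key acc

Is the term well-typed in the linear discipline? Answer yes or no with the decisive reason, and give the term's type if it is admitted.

yes — key, ctr, acc: one use apiece; term : R
usage: key: 1×, ctr: 1×, acc: 1×
left-to-right use order: ctr, key, acc
typing: ✓ — R
across the five disciplines: ordered ✗ | linear ✓ | affine ✓ | relevant ✓ | unrestricted ✓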